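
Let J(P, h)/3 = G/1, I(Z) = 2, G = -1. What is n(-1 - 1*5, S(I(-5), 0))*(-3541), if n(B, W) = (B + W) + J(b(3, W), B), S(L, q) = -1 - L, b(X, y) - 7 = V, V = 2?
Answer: 42492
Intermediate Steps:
b(X, y) = 9 (b(X, y) = 7 + 2 = 9)
J(P, h) = -3 (J(P, h) = 3*(-1/1) = 3*(-1*1) = 3*(-1) = -3)
n(B, W) = -3 + B + W (n(B, W) = (B + W) - 3 = -3 + B + W)
n(-1 - 1*5, S(I(-5), 0))*(-3541) = (-3 + (-1 - 1*5) + (-1 - 1*2))*(-3541) = (-3 + (-1 - 5) + (-1 - 2))*(-3541) = (-3 - 6 - 3)*(-3541) = -12*(-3541) = 42492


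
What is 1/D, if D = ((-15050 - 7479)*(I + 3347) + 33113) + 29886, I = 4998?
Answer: -1/187941506 ≈ -5.3208e-9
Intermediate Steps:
D = -187941506 (D = ((-15050 - 7479)*(4998 + 3347) + 33113) + 29886 = (-22529*8345 + 33113) + 29886 = (-188004505 + 33113) + 29886 = -187971392 + 29886 = -187941506)
1/D = 1/(-187941506) = -1/187941506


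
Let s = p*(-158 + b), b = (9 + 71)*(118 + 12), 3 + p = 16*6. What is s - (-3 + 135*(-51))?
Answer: 959394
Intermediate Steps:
p = 93 (p = -3 + 16*6 = -3 + 96 = 93)
b = 10400 (b = 80*130 = 10400)
s = 952506 (s = 93*(-158 + 10400) = 93*10242 = 952506)
s - (-3 + 135*(-51)) = 952506 - (-3 + 135*(-51)) = 952506 - (-3 - 6885) = 952506 - 1*(-6888) = 952506 + 6888 = 959394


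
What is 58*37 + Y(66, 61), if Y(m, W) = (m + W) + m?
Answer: 2339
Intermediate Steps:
Y(m, W) = W + 2*m (Y(m, W) = (W + m) + m = W + 2*m)
58*37 + Y(66, 61) = 58*37 + (61 + 2*66) = 2146 + (61 + 132) = 2146 + 193 = 2339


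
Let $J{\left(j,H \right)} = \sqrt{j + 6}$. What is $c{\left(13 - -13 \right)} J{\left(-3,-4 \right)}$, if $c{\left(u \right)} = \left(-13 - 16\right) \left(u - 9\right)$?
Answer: $- 493 \sqrt{3} \approx -853.9$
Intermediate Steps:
$c{\left(u \right)} = 261 - 29 u$ ($c{\left(u \right)} = - 29 \left(-9 + u\right) = 261 - 29 u$)
$J{\left(j,H \right)} = \sqrt{6 + j}$
$c{\left(13 - -13 \right)} J{\left(-3,-4 \right)} = \left(261 - 29 \left(13 - -13\right)\right) \sqrt{6 - 3} = \left(261 - 29 \left(13 + 13\right)\right) \sqrt{3} = \left(261 - 754\right) \sqrt{3} = - 493 \sqrt{3}$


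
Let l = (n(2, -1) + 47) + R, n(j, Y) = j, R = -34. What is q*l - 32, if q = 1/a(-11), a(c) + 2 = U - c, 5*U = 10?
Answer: -337/11 ≈ -30.636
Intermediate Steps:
U = 2 (U = (1/5)*10 = 2)
a(c) = -c (a(c) = -2 + (2 - c) = -c)
q = 1/11 (q = 1/(-1*(-11)) = 1/11 ≈ 0.090909)
l = 15 (l = (2 + 47) - 34 = 49 - 34 = 15)
q*l - 32 = (1/11)*15 - 32 = 15/11 - 32 = -337/11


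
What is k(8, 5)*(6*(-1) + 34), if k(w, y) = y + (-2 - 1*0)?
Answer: 84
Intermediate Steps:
k(w, y) = -2 + y (k(w, y) = y + (-2 + 0) = y - 2 = -2 + y)
k(8, 5)*(6*(-1) + 34) = (-2 + 5)*(6*(-1) + 34) = 3*(-6 + 34) = 3*28 = 84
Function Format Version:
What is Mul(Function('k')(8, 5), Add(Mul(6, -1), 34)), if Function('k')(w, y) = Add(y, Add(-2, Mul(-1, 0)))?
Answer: 84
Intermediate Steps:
Function('k')(w, y) = Add(-2, y) (Function('k')(w, y) = Add(y, Add(-2, 0)) = Add(y, -2) = Add(-2, y))
Mul(Function('k')(8, 5), Add(Mul(6, -1), 34)) = Mul(Add(-2, 5), Add(Mul(6, -1), 34)) = Mul(3, Add(-6, 34)) = Mul(3, 28) = 84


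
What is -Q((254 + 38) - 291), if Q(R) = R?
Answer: -1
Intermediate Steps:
-Q((254 + 38) - 291) = -((254 + 38) - 291) = -(292 - 291) = -1*1 = -1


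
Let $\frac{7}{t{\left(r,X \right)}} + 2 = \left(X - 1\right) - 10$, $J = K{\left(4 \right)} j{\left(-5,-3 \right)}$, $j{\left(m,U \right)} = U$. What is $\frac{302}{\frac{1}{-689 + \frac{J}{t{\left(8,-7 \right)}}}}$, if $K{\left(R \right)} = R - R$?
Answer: $-208078$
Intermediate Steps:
$K{\left(R \right)} = 0$
$J = 0$ ($J = 0 \left(-3\right) = 0$)
$t{\left(r,X \right)} = \frac{7}{-13 + X}$ ($t{\left(r,X \right)} = \frac{7}{-2 + \left(\left(X - 1\right) - 10\right)} = \frac{7}{-2 + \left(\left(-1 + X\right) - 10\right)} = \frac{7}{-2 + \left(-11 + X\right)} = \frac{7}{-13 + X}$)
$\frac{302}{\frac{1}{-689 + \frac{J}{t{\left(8,-7 \right)}}}} = \frac{302}{\frac{1}{-689 + \frac{0}{7 \frac{1}{-13 - 7}}}} = \frac{302}{\frac{1}{-689 + \frac{0}{7 \frac{1}{-20}}}} = \frac{302}{\frac{1}{-689 + \frac{0}{7 \left(- \frac{1}{20}\right)}}} = \frac{302}{\frac{1}{-689 + \frac{0}{- \frac{7}{20}}}} = \frac{302}{\frac{1}{-689 + 0 \left(- \frac{20}{7}\right)}} = \frac{302}{\frac{1}{-689 + 0}} = \frac{302}{\frac{1}{-689}} = \frac{302}{- \frac{1}{689}} = 302 \left(-689\right) = -208078$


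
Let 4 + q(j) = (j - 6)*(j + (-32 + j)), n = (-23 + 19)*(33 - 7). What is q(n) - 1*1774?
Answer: 24622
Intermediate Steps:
n = -104 (n = -4*26 = -104)
q(j) = -4 + (-32 + 2*j)*(-6 + j) (q(j) = -4 + (j - 6)*(j + (-32 + j)) = -4 + (-6 + j)*(-32 + 2*j) = -4 + (-32 + 2*j)*(-6 + j))
q(n) - 1*1774 = (188 - 44*(-104) + 2*(-104)²) - 1*1774 = (188 + 4576 + 2*10816) - 1774 = (188 + 4576 + 21632) - 1774 = 26396 - 1774 = 24622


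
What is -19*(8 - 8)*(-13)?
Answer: 0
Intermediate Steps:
-19*(8 - 8)*(-13) = -19*0*(-13) = 0*(-13) = 0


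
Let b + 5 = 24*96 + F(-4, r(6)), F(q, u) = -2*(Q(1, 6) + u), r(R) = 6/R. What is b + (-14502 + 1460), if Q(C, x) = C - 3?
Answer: -10741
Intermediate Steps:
Q(C, x) = -3 + C
F(q, u) = 4 - 2*u (F(q, u) = -2*((-3 + 1) + u) = -2*(-2 + u) = 4 - 2*u)
b = 2301 (b = -5 + (24*96 + (4 - 12/6)) = -5 + (2304 + (4 - 12/6)) = -5 + (2304 + (4 - 2*1)) = -5 + (2304 + (4 - 2)) = -5 + (2304 + 2) = -5 + 2306 = 2301)
b + (-14502 + 1460) = 2301 + (-14502 + 1460) = 2301 - 13042 = -10741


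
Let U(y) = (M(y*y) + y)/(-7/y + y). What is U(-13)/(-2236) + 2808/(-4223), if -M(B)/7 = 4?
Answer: -78415255/117669672 ≈ -0.66640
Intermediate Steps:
M(B) = -28 (M(B) = -7*4 = -28)
U(y) = (-28 + y)/(y - 7/y) (U(y) = (-28 + y)/(-7/y + y) = (-28 + y)/(y - 7/y))
U(-13)/(-2236) + 2808/(-4223) = -13*(-28 - 13)/(-7 + (-13)²)/(-2236) + 2808/(-4223) = -13*(-41)/(-7 + 169)*(-1/2236) + 2808*(-1/4223) = -13*(-41)/162*(-1/2236) - 2808/4223 = -13*1/162*(-41)*(-1/2236) - 2808/4223 = (533/162)*(-1/2236) - 2808/4223 = -41/27864 - 2808/4223 = -78415255/117669672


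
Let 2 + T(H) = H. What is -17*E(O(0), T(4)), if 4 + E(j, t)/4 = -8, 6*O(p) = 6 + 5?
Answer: 816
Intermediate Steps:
T(H) = -2 + H
O(p) = 11/6 (O(p) = (6 + 5)/6 = (⅙)*11 = 11/6)
E(j, t) = -48 (E(j, t) = -16 + 4*(-8) = -16 - 32 = -48)
-17*E(O(0), T(4)) = -17*(-48) = 816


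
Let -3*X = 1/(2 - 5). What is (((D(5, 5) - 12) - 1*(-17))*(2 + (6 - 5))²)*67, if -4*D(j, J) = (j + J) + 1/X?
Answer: 603/4 ≈ 150.75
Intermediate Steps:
X = ⅑ (X = -1/(3*(2 - 5)) = -⅓/(-3) = -⅓*(-⅓) = ⅑ ≈ 0.11111)
D(j, J) = -9/4 - J/4 - j/4 (D(j, J) = -((j + J) + 1/(⅑))/4 = -((J + j) + 9)/4 = -(9 + J + j)/4 = -9/4 - J/4 - j/4)
(((D(5, 5) - 12) - 1*(-17))*(2 + (6 - 5))²)*67 = ((((-9/4 - ¼*5 - ¼*5) - 12) - 1*(-17))*(2 + (6 - 5))²)*67 = ((((-9/4 - 5/4 - 5/4) - 12) + 17)*(2 + 1)²)*67 = (((-19/4 - 12) + 17)*3²)*67 = ((-67/4 + 17)*9)*67 = ((¼)*9)*67 = (9/4)*67 = 603/4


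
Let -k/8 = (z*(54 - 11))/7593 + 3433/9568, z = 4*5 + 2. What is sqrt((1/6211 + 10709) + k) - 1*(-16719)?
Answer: 16719 + sqrt(8514208783756995243366741)/28201753554 ≈ 16822.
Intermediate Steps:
z = 22 (z = 20 + 2 = 22)
k = -35118097/9081228 (k = -8*((22*(54 - 11))/7593 + 3433/9568) = -8*((22*43)*(1/7593) + 3433*(1/9568)) = -8*(946*(1/7593) + 3433/9568) = -8*(946/7593 + 3433/9568) = -8*35118097/72649824 = -35118097/9081228 ≈ -3.8671)
sqrt((1/6211 + 10709) + k) - 1*(-16719) = sqrt((1/6211 + 10709) - 35118097/9081228) - 1*(-16719) = sqrt((1/6211 + 10709) - 35118097/9081228) + 16719 = sqrt(66513600/6211 - 35118097/9081228) + 16719 = sqrt(603807048200333/56403507108) + 16719 = sqrt(8514208783756995243366741)/28201753554 + 16719 = 16719 + sqrt(8514208783756995243366741)/28201753554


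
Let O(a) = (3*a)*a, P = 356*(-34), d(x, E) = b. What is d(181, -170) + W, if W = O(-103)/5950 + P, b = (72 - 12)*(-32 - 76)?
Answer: -110542973/5950 ≈ -18579.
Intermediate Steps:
b = -6480 (b = 60*(-108) = -6480)
d(x, E) = -6480
P = -12104
O(a) = 3*a²
W = -71986973/5950 (W = (3*(-103)²)/5950 - 12104 = (3*10609)*(1/5950) - 12104 = 31827*(1/5950) - 12104 = 31827/5950 - 12104 = -71986973/5950 ≈ -12099.)
d(181, -170) + W = -6480 - 71986973/5950 = -110542973/5950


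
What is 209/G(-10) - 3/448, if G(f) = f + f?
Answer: -23423/2240 ≈ -10.457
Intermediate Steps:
G(f) = 2*f
209/G(-10) - 3/448 = 209/((2*(-10))) - 3/448 = 209/(-20) - 3*1/448 = 209*(-1/20) - 3/448 = -209/20 - 3/448 = -23423/2240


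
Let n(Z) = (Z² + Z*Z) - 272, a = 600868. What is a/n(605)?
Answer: 300434/365889 ≈ 0.82111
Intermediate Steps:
n(Z) = -272 + 2*Z² (n(Z) = (Z² + Z²) - 272 = 2*Z² - 272 = -272 + 2*Z²)
a/n(605) = 600868/(-272 + 2*605²) = 600868/(-272 + 2*366025) = 600868/(-272 + 732050) = 600868/731778 = 600868*(1/731778) = 300434/365889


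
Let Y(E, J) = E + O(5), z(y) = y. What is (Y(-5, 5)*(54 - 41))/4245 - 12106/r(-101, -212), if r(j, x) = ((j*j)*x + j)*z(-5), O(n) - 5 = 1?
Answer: 3567455/1836143337 ≈ 0.0019429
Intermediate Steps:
O(n) = 6 (O(n) = 5 + 1 = 6)
r(j, x) = -5*j - 5*x*j² (r(j, x) = ((j*j)*x + j)*(-5) = (j²*x + j)*(-5) = (x*j² + j)*(-5) = (j + x*j²)*(-5) = -5*j - 5*x*j²)
Y(E, J) = 6 + E (Y(E, J) = E + 6 = 6 + E)
(Y(-5, 5)*(54 - 41))/4245 - 12106/r(-101, -212) = ((6 - 5)*(54 - 41))/4245 - 12106*1/(505*(1 - 101*(-212))) = (1*13)*(1/4245) - 12106*1/(505*(1 + 21412)) = 13*(1/4245) - 12106/((-5*(-101)*21413)) = 13/4245 - 12106/10813565 = 3567455/1836143337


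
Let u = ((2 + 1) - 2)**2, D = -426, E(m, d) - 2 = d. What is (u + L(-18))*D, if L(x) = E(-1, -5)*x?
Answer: -23430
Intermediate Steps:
E(m, d) = 2 + d
u = 1 (u = (3 - 2)**2 = 1**2 = 1)
L(x) = -3*x (L(x) = (2 - 5)*x = -3*x)
(u + L(-18))*D = (1 - 3*(-18))*(-426) = (1 + 54)*(-426) = 55*(-426) = -23430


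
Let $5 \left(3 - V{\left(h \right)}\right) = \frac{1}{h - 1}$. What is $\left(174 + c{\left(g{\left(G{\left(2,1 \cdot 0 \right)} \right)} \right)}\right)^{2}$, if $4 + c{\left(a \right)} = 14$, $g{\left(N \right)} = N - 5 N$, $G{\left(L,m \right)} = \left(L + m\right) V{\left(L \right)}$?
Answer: $33856$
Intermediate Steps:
$V{\left(h \right)} = 3 - \frac{1}{5 \left(-1 + h\right)}$ ($V{\left(h \right)} = 3 - \frac{1}{5 \left(h - 1\right)} = 3 - \frac{1}{5 \left(-1 + h\right)}$)
$G{\left(L,m \right)} = \frac{\left(-16 + 15 L\right) \left(L + m\right)}{5 \left(-1 + L\right)}$ ($G{\left(L,m \right)} = \left(L + m\right) \frac{-16 + 15 L}{5 \left(-1 + L\right)} = \frac{\left(-16 + 15 L\right) \left(L + m\right)}{5 \left(-1 + L\right)}$)
$g{\left(N \right)} = - 4 N$
$c{\left(a \right)} = 10$ ($c{\left(a \right)} = -4 + 14 = 10$)
$\left(174 + c{\left(g{\left(G{\left(2,1 \cdot 0 \right)} \right)} \right)}\right)^{2} = \left(174 + 10\right)^{2} = 184^{2} = 33856$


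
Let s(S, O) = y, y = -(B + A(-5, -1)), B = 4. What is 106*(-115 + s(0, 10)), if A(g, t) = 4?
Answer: -13038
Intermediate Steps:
y = -8 (y = -(4 + 4) = -1*8 = -8)
s(S, O) = -8
106*(-115 + s(0, 10)) = 106*(-115 - 8) = 106*(-123) = -13038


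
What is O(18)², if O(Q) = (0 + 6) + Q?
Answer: 576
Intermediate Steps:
O(Q) = 6 + Q
O(18)² = (6 + 18)² = 24² = 576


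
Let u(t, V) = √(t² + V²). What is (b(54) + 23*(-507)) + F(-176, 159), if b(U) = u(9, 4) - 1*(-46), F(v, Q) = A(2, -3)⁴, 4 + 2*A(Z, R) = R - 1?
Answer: -11359 + √97 ≈ -11349.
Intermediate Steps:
u(t, V) = √(V² + t²)
A(Z, R) = -5/2 + R/2 (A(Z, R) = -2 + (R - 1)/2 = -2 + (-1 + R)/2 = -2 + (-½ + R/2) = -5/2 + R/2)
F(v, Q) = 256 (F(v, Q) = (-5/2 + (½)*(-3))⁴ = (-5/2 - 3/2)⁴ = (-4)⁴ = 256)
b(U) = 46 + √97 (b(U) = √(4² + 9²) - 1*(-46) = √(16 + 81) + 46 = √97 + 46 = 46 + √97)
(b(54) + 23*(-507)) + F(-176, 159) = ((46 + √97) + 23*(-507)) + 256 = ((46 + √97) - 11661) + 256 = (-11615 + √97) + 256 = -11359 + √97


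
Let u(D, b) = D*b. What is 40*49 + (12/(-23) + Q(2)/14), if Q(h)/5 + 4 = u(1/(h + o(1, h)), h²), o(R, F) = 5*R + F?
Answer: 2837444/1449 ≈ 1958.2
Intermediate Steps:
o(R, F) = F + 5*R
Q(h) = -20 + 5*h²/(5 + 2*h) (Q(h) = -20 + 5*(h²/(h + (h + 5*1))) = -20 + 5*(h²/(h + (h + 5))) = -20 + 5*(h²/(h + (5 + h))) = -20 + 5*(h²/(5 + 2*h)) = -20 + 5*h²/(5 + 2*h))
40*49 + (12/(-23) + Q(2)/14) = 40*49 + (12/(-23) + (5*(-20 + 2² - 8*2)/(5 + 2*2))/14) = 1960 + (12*(-1/23) + (5*(-20 + 4 - 16)/(5 + 4))*(1/14)) = 1960 + (-12/23 + (5*(-32)/9)*(1/14)) = 1960 + (-12/23 + (5*(⅑)*(-32))*(1/14)) = 1960 + (-12/23 - 160/9*1/14) = 1960 + (-12/23 - 80/63) = 1960 - 2596/1449 = 2837444/1449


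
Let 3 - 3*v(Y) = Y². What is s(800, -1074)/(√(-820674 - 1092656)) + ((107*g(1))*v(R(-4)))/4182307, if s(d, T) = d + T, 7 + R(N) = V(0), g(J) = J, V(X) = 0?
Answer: -4922/12546921 + 137*I*√1913330/956665 ≈ -0.00039229 + 0.19809*I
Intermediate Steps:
R(N) = -7 (R(N) = -7 + 0 = -7)
v(Y) = 1 - Y²/3
s(d, T) = T + d
s(800, -1074)/(√(-820674 - 1092656)) + ((107*g(1))*v(R(-4)))/4182307 = (-1074 + 800)/(√(-820674 - 1092656)) + ((107*1)*(1 - ⅓*(-7)²))/4182307 = -274*(-I*√1913330/1913330) + (107*(1 - ⅓*49))*(1/4182307) = -274*(-I*√1913330/1913330) + (107*(1 - 49/3))*(1/4182307) = -(-137)*I*√1913330/956665 + (107*(-46/3))*(1/4182307) = 137*I*√1913330/956665 - 4922/3*1/4182307 = 137*I*√1913330/956665 - 4922/12546921 = -4922/12546921 + 137*I*√1913330/956665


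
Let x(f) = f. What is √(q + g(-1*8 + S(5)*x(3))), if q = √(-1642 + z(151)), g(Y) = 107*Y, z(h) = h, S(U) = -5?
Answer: √(-2461 + I*√1491) ≈ 0.3892 + 49.61*I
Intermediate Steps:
q = I*√1491 (q = √(-1642 + 151) = √(-1491) = I*√1491 ≈ 38.613*I)
√(q + g(-1*8 + S(5)*x(3))) = √(I*√1491 + 107*(-1*8 - 5*3)) = √(I*√1491 + 107*(-8 - 15)) = √(I*√1491 + 107*(-23)) = √(I*√1491 - 2461) = √(-2461 + I*√1491)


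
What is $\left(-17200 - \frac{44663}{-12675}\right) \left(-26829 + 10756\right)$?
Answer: $\frac{3503356861601}{12675} \approx 2.764 \cdot 10^{8}$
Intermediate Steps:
$\left(-17200 - \frac{44663}{-12675}\right) \left(-26829 + 10756\right) = \left(-17200 - - \frac{44663}{12675}\right) \left(-16073\right) = \left(-17200 + \frac{44663}{12675}\right) \left(-16073\right) = \left(- \frac{217965337}{12675}\right) \left(-16073\right) = \frac{3503356861601}{12675}$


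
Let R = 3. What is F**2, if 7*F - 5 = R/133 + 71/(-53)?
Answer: 673973521/2434731649 ≈ 0.27682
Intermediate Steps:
F = 25961/49343 (F = 5/7 + (3/133 + 71/(-53))/7 = 5/7 + (3*(1/133) + 71*(-1/53))/7 = 5/7 + (3/133 - 71/53)/7 = 5/7 + (1/7)*(-9284/7049) = 5/7 - 9284/49343 = 25961/49343 ≈ 0.52613)
F**2 = (25961/49343)**2 = 673973521/2434731649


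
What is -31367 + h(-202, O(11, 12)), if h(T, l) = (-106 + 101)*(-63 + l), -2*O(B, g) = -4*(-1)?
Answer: -31042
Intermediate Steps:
O(B, g) = -2 (O(B, g) = -(-2)*(-1) = -1/2*4 = -2)
h(T, l) = 315 - 5*l (h(T, l) = -5*(-63 + l) = 315 - 5*l)
-31367 + h(-202, O(11, 12)) = -31367 + (315 - 5*(-2)) = -31367 + (315 + 10) = -31367 + 325 = -31042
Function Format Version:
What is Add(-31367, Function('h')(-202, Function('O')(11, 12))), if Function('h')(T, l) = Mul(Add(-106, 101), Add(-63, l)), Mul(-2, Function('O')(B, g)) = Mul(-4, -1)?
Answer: -31042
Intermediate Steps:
Function('O')(B, g) = -2 (Function('O')(B, g) = Mul(Rational(-1, 2), Mul(-4, -1)) = Mul(Rational(-1, 2), 4) = -2)
Function('h')(T, l) = Add(315, Mul(-5, l)) (Function('h')(T, l) = Mul(-5, Add(-63, l)) = Add(315, Mul(-5, l)))
Add(-31367, Function('h')(-202, Function('O')(11, 12))) = Add(-31367, Add(315, Mul(-5, -2))) = Add(-31367, Add(315, 10)) = Add(-31367, 325) = -31042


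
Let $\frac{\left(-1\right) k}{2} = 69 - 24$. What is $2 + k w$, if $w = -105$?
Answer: $9452$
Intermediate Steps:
$k = -90$ ($k = - 2 \left(69 - 24\right) = \left(-2\right) 45 = -90$)
$2 + k w = 2 - -9450 = 2 + 9450 = 9452$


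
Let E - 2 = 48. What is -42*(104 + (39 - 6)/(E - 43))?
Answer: -4566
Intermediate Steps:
E = 50 (E = 2 + 48 = 50)
-42*(104 + (39 - 6)/(E - 43)) = -42*(104 + (39 - 6)/(50 - 43)) = -42*(104 + 33/7) = -42*761/7 = -4566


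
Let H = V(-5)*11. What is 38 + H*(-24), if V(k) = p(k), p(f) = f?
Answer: 1358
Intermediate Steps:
V(k) = k
H = -55 (H = -5*11 = -55)
38 + H*(-24) = 38 - 55*(-24) = 38 + 1320 = 1358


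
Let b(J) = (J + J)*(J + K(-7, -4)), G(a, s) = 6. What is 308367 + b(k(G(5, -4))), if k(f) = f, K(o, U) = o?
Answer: 308355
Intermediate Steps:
b(J) = 2*J*(-7 + J) (b(J) = (J + J)*(J - 7) = (2*J)*(-7 + J) = 2*J*(-7 + J))
308367 + b(k(G(5, -4))) = 308367 + 2*6*(-7 + 6) = 308367 + 2*6*(-1) = 308367 - 12 = 308355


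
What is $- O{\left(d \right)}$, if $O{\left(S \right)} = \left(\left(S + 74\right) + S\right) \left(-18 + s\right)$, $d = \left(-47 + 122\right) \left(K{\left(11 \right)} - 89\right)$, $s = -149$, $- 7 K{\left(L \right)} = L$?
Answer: $- \frac{15795194}{7} \approx -2.2565 \cdot 10^{6}$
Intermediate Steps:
$K{\left(L \right)} = - \frac{L}{7}$
$d = - \frac{47550}{7}$ ($d = \left(-47 + 122\right) \left(\left(- \frac{1}{7}\right) 11 - 89\right) = 75 \left(- \frac{11}{7} - 89\right) = 75 \left(- \frac{634}{7}\right) = - \frac{47550}{7} \approx -6792.9$)
$O{\left(S \right)} = -12358 - 334 S$ ($O{\left(S \right)} = \left(\left(S + 74\right) + S\right) \left(-18 - 149\right) = \left(\left(74 + S\right) + S\right) \left(-167\right) = \left(74 + 2 S\right) \left(-167\right) = -12358 - 334 S$)
$- O{\left(d \right)} = - (-12358 - - \frac{15881700}{7}) = - (-12358 + \frac{15881700}{7}) = \left(-1\right) \frac{15795194}{7} = - \frac{15795194}{7}$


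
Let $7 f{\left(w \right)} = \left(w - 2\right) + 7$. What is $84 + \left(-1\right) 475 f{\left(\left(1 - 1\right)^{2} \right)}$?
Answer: $- \frac{1787}{7} \approx -255.29$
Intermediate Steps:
$f{\left(w \right)} = \frac{5}{7} + \frac{w}{7}$ ($f{\left(w \right)} = \frac{\left(w - 2\right) + 7}{7} = \frac{\left(-2 + w\right) + 7}{7} = \frac{5 + w}{7} = \frac{5}{7} + \frac{w}{7}$)
$84 + \left(-1\right) 475 f{\left(\left(1 - 1\right)^{2} \right)} = 84 + \left(-1\right) 475 \left(\frac{5}{7} + \frac{\left(1 - 1\right)^{2}}{7}\right) = 84 - 475 \left(\frac{5}{7} + \frac{0^{2}}{7}\right) = 84 - 475 \left(\frac{5}{7} + \frac{1}{7} \cdot 0\right) = 84 - 475 \left(\frac{5}{7} + 0\right) = 84 - \frac{2375}{7} = - \frac{1787}{7}$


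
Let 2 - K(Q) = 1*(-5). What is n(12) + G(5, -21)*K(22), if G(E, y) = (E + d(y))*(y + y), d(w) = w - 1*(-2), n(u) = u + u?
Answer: 4140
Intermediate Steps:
n(u) = 2*u
K(Q) = 7 (K(Q) = 2 - (-5) = 2 - 1*(-5) = 2 + 5 = 7)
d(w) = 2 + w (d(w) = w + 2 = 2 + w)
G(E, y) = 2*y*(2 + E + y) (G(E, y) = (E + (2 + y))*(y + y) = (2 + E + y)*(2*y) = 2*y*(2 + E + y))
n(12) + G(5, -21)*K(22) = 2*12 + (2*(-21)*(2 + 5 - 21))*7 = 24 + (2*(-21)*(-14))*7 = 24 + 588*7 = 24 + 4116 = 4140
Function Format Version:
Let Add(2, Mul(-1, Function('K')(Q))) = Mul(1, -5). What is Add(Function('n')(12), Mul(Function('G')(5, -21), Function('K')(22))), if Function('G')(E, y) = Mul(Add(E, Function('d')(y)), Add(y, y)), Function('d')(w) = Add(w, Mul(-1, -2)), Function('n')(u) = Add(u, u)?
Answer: 4140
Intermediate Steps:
Function('n')(u) = Mul(2, u)
Function('K')(Q) = 7 (Function('K')(Q) = Add(2, Mul(-1, Mul(1, -5))) = Add(2, Mul(-1, -5)) = Add(2, 5) = 7)
Function('d')(w) = Add(2, w) (Function('d')(w) = Add(w, 2) = Add(2, w))
Function('G')(E, y) = Mul(2, y, Add(2, E, y)) (Function('G')(E, y) = Mul(Add(E, Add(2, y)), Add(y, y)) = Mul(Add(2, E, y), Mul(2, y)) = Mul(2, y, Add(2, E, y)))
Add(Function('n')(12), Mul(Function('G')(5, -21), Function('K')(22))) = Add(Mul(2, 12), Mul(Mul(2, -21, Add(2, 5, -21)), 7)) = Add(24, Mul(Mul(2, -21, -14), 7)) = Add(24, Mul(588, 7)) = Add(24, 4116) = 4140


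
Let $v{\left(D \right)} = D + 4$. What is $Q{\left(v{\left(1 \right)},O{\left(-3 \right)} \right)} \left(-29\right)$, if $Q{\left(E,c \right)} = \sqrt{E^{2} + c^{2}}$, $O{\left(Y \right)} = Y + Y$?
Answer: $- 29 \sqrt{61} \approx -226.5$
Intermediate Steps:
$v{\left(D \right)} = 4 + D$
$O{\left(Y \right)} = 2 Y$
$Q{\left(v{\left(1 \right)},O{\left(-3 \right)} \right)} \left(-29\right) = \sqrt{\left(4 + 1\right)^{2} + \left(2 \left(-3\right)\right)^{2}} \left(-29\right) = \sqrt{5^{2} + \left(-6\right)^{2}} \left(-29\right) = \sqrt{25 + 36} \left(-29\right) = \sqrt{61} \left(-29\right) = - 29 \sqrt{61}$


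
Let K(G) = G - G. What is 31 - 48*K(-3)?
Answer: 31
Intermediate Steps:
K(G) = 0
31 - 48*K(-3) = 31 - 48*0 = 31 + 0 = 31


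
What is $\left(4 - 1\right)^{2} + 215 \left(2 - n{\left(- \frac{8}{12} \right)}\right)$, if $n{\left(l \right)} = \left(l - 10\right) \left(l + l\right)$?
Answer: $- \frac{23569}{9} \approx -2618.8$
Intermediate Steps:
$n{\left(l \right)} = 2 l \left(-10 + l\right)$ ($n{\left(l \right)} = \left(-10 + l\right) 2 l = 2 l \left(-10 + l\right)$)
$\left(4 - 1\right)^{2} + 215 \left(2 - n{\left(- \frac{8}{12} \right)}\right) = \left(4 - 1\right)^{2} + 215 \left(2 - 2 \left(- \frac{8}{12}\right) \left(-10 - \frac{8}{12}\right)\right) = 3^{2} + 215 \left(2 - 2 \left(\left(-8\right) \frac{1}{12}\right) \left(-10 - \frac{2}{3}\right)\right) = 9 + 215 \left(2 - 2 \left(- \frac{2}{3}\right) \left(-10 - \frac{2}{3}\right)\right) = 9 + 215 \left(2 - 2 \left(- \frac{2}{3}\right) \left(- \frac{32}{3}\right)\right) = 9 + 215 \left(2 - \frac{128}{9}\right) = 9 + 215 \left(- \frac{110}{9}\right) = 9 - \frac{23650}{9} = - \frac{23569}{9}$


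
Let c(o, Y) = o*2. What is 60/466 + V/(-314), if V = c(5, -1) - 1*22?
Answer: 6108/36581 ≈ 0.16697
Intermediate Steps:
c(o, Y) = 2*o
V = -12 (V = 2*5 - 1*22 = 10 - 22 = -12)
60/466 + V/(-314) = 60/466 - 12/(-314) = 60*(1/466) - 12*(-1/314) = 30/233 + 6/157 = 6108/36581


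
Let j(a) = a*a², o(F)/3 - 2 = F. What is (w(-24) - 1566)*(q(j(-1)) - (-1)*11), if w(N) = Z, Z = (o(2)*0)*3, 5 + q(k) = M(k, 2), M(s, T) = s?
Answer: -7830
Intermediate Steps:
o(F) = 6 + 3*F
j(a) = a³
q(k) = -5 + k
Z = 0 (Z = ((6 + 3*2)*0)*3 = ((6 + 6)*0)*3 = (12*0)*3 = 0*3 = 0)
w(N) = 0
(w(-24) - 1566)*(q(j(-1)) - (-1)*11) = (0 - 1566)*((-5 + (-1)³) - (-1)*11) = -1566*((-5 - 1) - 1*(-11)) = -1566*(-6 + 11) = -1566*5 = -7830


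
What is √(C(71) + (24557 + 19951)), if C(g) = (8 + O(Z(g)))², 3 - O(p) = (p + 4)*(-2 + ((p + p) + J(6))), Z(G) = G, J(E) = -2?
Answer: √106939429 ≈ 10341.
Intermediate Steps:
O(p) = 3 - (-4 + 2*p)*(4 + p) (O(p) = 3 - (p + 4)*(-2 + ((p + p) - 2)) = 3 - (4 + p)*(-2 + (2*p - 2)) = 3 - (4 + p)*(-2 + (-2 + 2*p)) = 3 - (4 + p)*(-4 + 2*p) = 3 - (-4 + 2*p)*(4 + p))
C(g) = (27 - 4*g - 2*g²)² (C(g) = (8 + (19 - 4*g - 2*g²))² = (27 - 4*g - 2*g²)²)
√(C(71) + (24557 + 19951)) = √((-27 + 2*71² + 4*71)² + (24557 + 19951)) = √((-27 + 2*5041 + 284)² + 44508) = √((-27 + 10082 + 284)² + 44508) = √(10339² + 44508) = √(106894921 + 44508) = √106939429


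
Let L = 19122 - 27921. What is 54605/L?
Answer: -54605/8799 ≈ -6.2058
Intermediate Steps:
L = -8799
54605/L = 54605/(-8799) = 54605*(-1/8799) = -54605/8799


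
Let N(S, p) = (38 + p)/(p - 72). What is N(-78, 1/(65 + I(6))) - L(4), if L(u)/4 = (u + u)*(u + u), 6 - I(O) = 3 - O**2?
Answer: -1920625/7487 ≈ -256.53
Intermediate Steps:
I(O) = 3 + O**2 (I(O) = 6 - (3 - O**2) = 6 + (-3 + O**2) = 3 + O**2)
L(u) = 16*u**2 (L(u) = 4*((u + u)*(u + u)) = 4*((2*u)*(2*u)) = 4*(4*u**2) = 16*u**2)
N(S, p) = (38 + p)/(-72 + p)
N(-78, 1/(65 + I(6))) - L(4) = (38 + 1/(65 + (3 + 6**2)))/(-72 + 1/(65 + (3 + 6**2))) - 16*4**2 = (38 + 1/(65 + (3 + 36)))/(-72 + 1/(65 + (3 + 36))) - 16*16 = (38 + 1/(65 + 39))/(-72 + 1/(65 + 39)) - 1*256 = (38 + 1/104)/(-72 + 1/104) - 256 = (3953/104)/(-7487/104) - 256 = -104/7487*3953/104 - 256 = -3953/7487 - 256 = -1920625/7487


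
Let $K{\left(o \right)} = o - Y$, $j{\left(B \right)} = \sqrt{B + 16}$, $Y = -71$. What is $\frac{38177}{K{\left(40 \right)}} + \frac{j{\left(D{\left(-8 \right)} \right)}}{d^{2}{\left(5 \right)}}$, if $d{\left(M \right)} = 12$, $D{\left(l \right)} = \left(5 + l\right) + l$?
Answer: $\frac{38177}{111} + \frac{\sqrt{5}}{144} \approx 343.95$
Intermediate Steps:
$D{\left(l \right)} = 5 + 2 l$
$j{\left(B \right)} = \sqrt{16 + B}$
$K{\left(o \right)} = 71 + o$ ($K{\left(o \right)} = o - -71 = o + 71 = 71 + o$)
$\frac{38177}{K{\left(40 \right)}} + \frac{j{\left(D{\left(-8 \right)} \right)}}{d^{2}{\left(5 \right)}} = \frac{38177}{71 + 40} + \frac{\sqrt{16 + \left(5 + 2 \left(-8\right)\right)}}{12^{2}} = \frac{38177}{111} + \frac{\sqrt{16 + \left(5 - 16\right)}}{144} = 38177 \cdot \frac{1}{111} + \sqrt{16 - 11} \cdot \frac{1}{144} = \frac{38177}{111} + \sqrt{5} \cdot \frac{1}{144} = \frac{38177}{111} + \frac{\sqrt{5}}{144}$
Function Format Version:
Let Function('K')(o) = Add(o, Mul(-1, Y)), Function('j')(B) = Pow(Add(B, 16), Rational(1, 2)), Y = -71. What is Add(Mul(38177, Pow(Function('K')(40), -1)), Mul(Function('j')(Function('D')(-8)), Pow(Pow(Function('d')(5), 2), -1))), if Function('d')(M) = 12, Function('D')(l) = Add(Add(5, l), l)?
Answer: Add(Rational(38177, 111), Mul(Rational(1, 144), Pow(5, Rational(1, 2)))) ≈ 343.95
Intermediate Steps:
Function('D')(l) = Add(5, Mul(2, l))
Function('j')(B) = Pow(Add(16, B), Rational(1, 2))
Function('K')(o) = Add(71, o) (Function('K')(o) = Add(o, Mul(-1, -71)) = Add(o, 71) = Add(71, o))
Add(Mul(38177, Pow(Function('K')(40), -1)), Mul(Function('j')(Function('D')(-8)), Pow(Pow(Function('d')(5), 2), -1))) = Add(Mul(38177, Pow(Add(71, 40), -1)), Mul(Pow(Add(16, Add(5, Mul(2, -8))), Rational(1, 2)), Pow(Pow(12, 2), -1))) = Add(Mul(38177, Pow(111, -1)), Mul(Pow(Add(16, Add(5, -16)), Rational(1, 2)), Pow(144, -1))) = Add(Mul(38177, Rational(1, 111)), Mul(Pow(Add(16, -11), Rational(1, 2)), Rational(1, 144))) = Add(Rational(38177, 111), Mul(Pow(5, Rational(1, 2)), Rational(1, 144))) = Add(Rational(38177, 111), Mul(Rational(1, 144), Pow(5, Rational(1, 2))))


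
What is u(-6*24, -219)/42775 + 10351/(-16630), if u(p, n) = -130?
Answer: -17797037/28453930 ≈ -0.62547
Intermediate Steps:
u(-6*24, -219)/42775 + 10351/(-16630) = -130/42775 + 10351/(-16630) = -130*1/42775 + 10351*(-1/16630) = -26/8555 - 10351/16630 = -17797037/28453930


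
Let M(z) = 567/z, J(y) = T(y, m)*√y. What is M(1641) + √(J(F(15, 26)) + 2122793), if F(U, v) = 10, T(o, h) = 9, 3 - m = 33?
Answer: 189/547 + √(2122793 + 9*√10) ≈ 1457.3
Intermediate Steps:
m = -30 (m = 3 - 1*33 = 3 - 33 = -30)
J(y) = 9*√y
M(1641) + √(J(F(15, 26)) + 2122793) = 567/1641 + √(9*√10 + 2122793) = 567*(1/1641) + √(2122793 + 9*√10) = 189/547 + √(2122793 + 9*√10)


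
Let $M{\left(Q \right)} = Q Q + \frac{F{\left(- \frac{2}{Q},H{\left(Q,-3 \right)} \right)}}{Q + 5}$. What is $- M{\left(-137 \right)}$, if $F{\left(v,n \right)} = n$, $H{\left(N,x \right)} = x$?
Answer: $- \frac{825837}{44} \approx -18769.0$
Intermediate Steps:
$M{\left(Q \right)} = Q^{2} - \frac{3}{5 + Q}$ ($M{\left(Q \right)} = Q Q + \frac{1}{Q + 5} \left(-3\right) = Q^{2} + \frac{1}{5 + Q} \left(-3\right) = Q^{2} - \frac{3}{5 + Q}$)
$- M{\left(-137 \right)} = - \frac{-3 + \left(-137\right)^{3} + 5 \left(-137\right)^{2}}{5 - 137} = - \frac{-3 - 2571353 + 5 \cdot 18769}{-132} = - \frac{\left(-1\right) \left(-3 - 2571353 + 93845\right)}{132} = - \frac{\left(-1\right) \left(-2477511\right)}{132} = \left(-1\right) \frac{825837}{44} = - \frac{825837}{44}$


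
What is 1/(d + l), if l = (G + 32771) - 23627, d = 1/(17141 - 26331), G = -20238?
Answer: -9190/101953861 ≈ -9.0139e-5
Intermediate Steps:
d = -1/9190 (d = 1/(-9190) = -1/9190 ≈ -0.00010881)
l = -11094 (l = (-20238 + 32771) - 23627 = 12533 - 23627 = -11094)
1/(d + l) = 1/(-1/9190 - 11094) = 1/(-101953861/9190) = -9190/101953861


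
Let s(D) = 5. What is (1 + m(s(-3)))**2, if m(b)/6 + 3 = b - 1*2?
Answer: 1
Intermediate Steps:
m(b) = -30 + 6*b (m(b) = -18 + 6*(b - 1*2) = -18 + 6*(b - 2) = -18 + 6*(-2 + b) = -18 + (-12 + 6*b) = -30 + 6*b)
(1 + m(s(-3)))**2 = (1 + (-30 + 6*5))**2 = (1 + (-30 + 30))**2 = (1 + 0)**2 = 1**2 = 1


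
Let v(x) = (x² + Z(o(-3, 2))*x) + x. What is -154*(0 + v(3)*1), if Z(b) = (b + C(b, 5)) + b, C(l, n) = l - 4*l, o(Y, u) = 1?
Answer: -1386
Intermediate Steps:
C(l, n) = -3*l
Z(b) = -b (Z(b) = (b - 3*b) + b = -2*b + b = -b)
v(x) = x² (v(x) = (x² + (-1*1)*x) + x = (x² - x) + x = x²)
-154*(0 + v(3)*1) = -154*(0 + 3²*1) = -154*(0 + 9*1) = -154*(0 + 9) = -154*9 = -1386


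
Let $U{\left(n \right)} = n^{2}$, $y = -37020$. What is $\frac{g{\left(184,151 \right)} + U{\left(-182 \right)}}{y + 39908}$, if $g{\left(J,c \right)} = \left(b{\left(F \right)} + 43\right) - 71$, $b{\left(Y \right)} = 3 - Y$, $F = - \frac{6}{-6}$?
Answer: $\frac{871}{76} \approx 11.461$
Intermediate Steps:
$F = 1$ ($F = \left(-6\right) \left(- \frac{1}{6}\right) = 1$)
$g{\left(J,c \right)} = -26$ ($g{\left(J,c \right)} = \left(\left(3 - 1\right) + 43\right) - 71 = \left(2 + 43\right) - 71 = 45 - 71 = -26$)
$\frac{g{\left(184,151 \right)} + U{\left(-182 \right)}}{y + 39908} = \frac{-26 + \left(-182\right)^{2}}{-37020 + 39908} = \frac{-26 + 33124}{2888} = 33098 \cdot \frac{1}{2888} = \frac{871}{76}$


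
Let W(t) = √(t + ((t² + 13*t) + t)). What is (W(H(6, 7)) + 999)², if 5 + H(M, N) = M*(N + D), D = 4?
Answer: 1002637 + 3996*√1159 ≈ 1.1387e+6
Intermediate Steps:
H(M, N) = -5 + M*(4 + N) (H(M, N) = -5 + M*(N + 4) = -5 + M*(4 + N))
W(t) = √(t² + 15*t) (W(t) = √(t + (t² + 14*t)) = √(t² + 15*t))
(W(H(6, 7)) + 999)² = (√((-5 + 4*6 + 6*7)*(15 + (-5 + 4*6 + 6*7))) + 999)² = (√((-5 + 24 + 42)*(15 + (-5 + 24 + 42))) + 999)² = (√(61*(15 + 61)) + 999)² = (√(61*76) + 999)² = (√4636 + 999)² = (2*√1159 + 999)² = (999 + 2*√1159)²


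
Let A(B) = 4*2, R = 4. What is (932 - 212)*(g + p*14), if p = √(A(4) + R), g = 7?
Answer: 5040 + 20160*√3 ≈ 39958.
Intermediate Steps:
A(B) = 8
p = 2*√3 (p = √(8 + 4) = √12 = 2*√3 ≈ 3.4641)
(932 - 212)*(g + p*14) = (932 - 212)*(7 + (2*√3)*14) = 720*(7 + 28*√3) = 5040 + 20160*√3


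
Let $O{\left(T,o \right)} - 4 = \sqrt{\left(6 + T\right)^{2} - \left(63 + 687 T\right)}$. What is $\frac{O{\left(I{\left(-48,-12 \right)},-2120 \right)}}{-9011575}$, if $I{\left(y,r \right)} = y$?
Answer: $- \frac{4}{9011575} - \frac{3 \sqrt{3853}}{9011575} \approx -2.1108 \cdot 10^{-5}$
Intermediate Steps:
$O{\left(T,o \right)} = 4 + \sqrt{-63 + \left(6 + T\right)^{2} - 687 T}$ ($O{\left(T,o \right)} = 4 + \sqrt{\left(6 + T\right)^{2} - \left(63 + 687 T\right)} = 4 + \sqrt{-63 + \left(6 + T\right)^{2} - 687 T}$)
$\frac{O{\left(I{\left(-48,-12 \right)},-2120 \right)}}{-9011575} = \frac{4 + \sqrt{-27 + \left(-48\right)^{2} - -32400}}{-9011575} = \left(4 + \sqrt{-27 + 2304 + 32400}\right) \left(- \frac{1}{9011575}\right) = \left(4 + \sqrt{34677}\right) \left(- \frac{1}{9011575}\right) = \left(4 + 3 \sqrt{3853}\right) \left(- \frac{1}{9011575}\right) = - \frac{4}{9011575} - \frac{3 \sqrt{3853}}{9011575}$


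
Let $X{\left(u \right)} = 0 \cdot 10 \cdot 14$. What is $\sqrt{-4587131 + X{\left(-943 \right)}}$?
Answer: $i \sqrt{4587131} \approx 2141.8 i$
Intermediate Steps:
$X{\left(u \right)} = 0$ ($X{\left(u \right)} = 0 \cdot 14 = 0$)
$\sqrt{-4587131 + X{\left(-943 \right)}} = \sqrt{-4587131 + 0} = \sqrt{-4587131} = i \sqrt{4587131}$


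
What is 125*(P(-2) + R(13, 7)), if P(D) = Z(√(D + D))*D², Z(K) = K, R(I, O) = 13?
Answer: 1625 + 1000*I ≈ 1625.0 + 1000.0*I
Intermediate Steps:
P(D) = √2*D^(5/2) (P(D) = √(D + D)*D² = √(2*D)*D² = (√2*√D)*D² = √2*D^(5/2))
125*(P(-2) + R(13, 7)) = 125*(√2*(-2)^(5/2) + 13) = 125*(√2*(4*I*√2) + 13) = 125*(8*I + 13) = 125*(13 + 8*I) = 1625 + 1000*I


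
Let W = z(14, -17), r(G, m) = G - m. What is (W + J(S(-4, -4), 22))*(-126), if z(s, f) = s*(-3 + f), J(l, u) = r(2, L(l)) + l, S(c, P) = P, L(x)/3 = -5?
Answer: 33642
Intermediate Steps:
L(x) = -15 (L(x) = 3*(-5) = -15)
J(l, u) = 17 + l (J(l, u) = (2 - 1*(-15)) + l = (2 + 15) + l = 17 + l)
W = -280 (W = 14*(-3 - 17) = 14*(-20) = -280)
(W + J(S(-4, -4), 22))*(-126) = (-280 + (17 - 4))*(-126) = (-280 + 13)*(-126) = -267*(-126) = 33642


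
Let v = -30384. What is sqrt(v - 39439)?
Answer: I*sqrt(69823) ≈ 264.24*I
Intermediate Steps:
sqrt(v - 39439) = sqrt(-30384 - 39439) = sqrt(-69823) = I*sqrt(69823)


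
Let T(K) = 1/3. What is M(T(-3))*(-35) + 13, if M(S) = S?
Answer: 4/3 ≈ 1.3333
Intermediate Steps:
T(K) = ⅓
M(T(-3))*(-35) + 13 = (⅓)*(-35) + 13 = -35/3 + 13 = 4/3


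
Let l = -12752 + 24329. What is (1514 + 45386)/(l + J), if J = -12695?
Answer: -23450/559 ≈ -41.950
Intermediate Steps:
l = 11577
(1514 + 45386)/(l + J) = (1514 + 45386)/(11577 - 12695) = 46900/(-1118) = 46900*(-1/1118) = -23450/559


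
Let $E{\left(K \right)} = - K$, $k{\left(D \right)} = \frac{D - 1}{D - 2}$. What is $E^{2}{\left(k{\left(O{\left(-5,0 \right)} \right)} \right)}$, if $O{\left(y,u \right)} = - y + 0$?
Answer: $\frac{16}{9} \approx 1.7778$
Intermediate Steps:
$O{\left(y,u \right)} = - y$
$k{\left(D \right)} = \frac{-1 + D}{-2 + D}$
$E^{2}{\left(k{\left(O{\left(-5,0 \right)} \right)} \right)} = \left(- \frac{-1 - -5}{-2 - -5}\right)^{2} = \left(- \frac{-1 + 5}{-2 + 5}\right)^{2} = \left(- \frac{4}{3}\right)^{2} = \frac{16}{9}$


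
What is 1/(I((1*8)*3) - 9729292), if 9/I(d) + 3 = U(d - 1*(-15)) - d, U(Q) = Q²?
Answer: -166/1615062471 ≈ -1.0278e-7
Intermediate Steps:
I(d) = 9/(-3 + (15 + d)² - d) (I(d) = 9/(-3 + ((d - 1*(-15))² - d)) = 9/(-3 + ((d + 15)² - d)) = 9/(-3 + ((15 + d)² - d)) = 9/(-3 + (15 + d)² - d))
1/(I((1*8)*3) - 9729292) = 1/(9/(222 + ((1*8)*3)² + 29*((1*8)*3)) - 9729292) = 1/(9/(222 + (8*3)² + 29*(8*3)) - 9729292) = 1/(9/(222 + 24² + 29*24) - 9729292) = 1/(9/(222 + 576 + 696) - 9729292) = 1/(9/1494 - 9729292) = 1/(9*(1/1494) - 9729292) = 1/(1/166 - 9729292) = 1/(-1615062471/166) = -166/1615062471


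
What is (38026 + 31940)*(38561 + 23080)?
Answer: 4312774206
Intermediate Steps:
(38026 + 31940)*(38561 + 23080) = 69966*61641 = 4312774206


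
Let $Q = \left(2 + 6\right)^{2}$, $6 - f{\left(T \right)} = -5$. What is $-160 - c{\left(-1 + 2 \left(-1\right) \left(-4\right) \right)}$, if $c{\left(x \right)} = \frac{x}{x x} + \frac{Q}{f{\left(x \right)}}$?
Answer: $- \frac{12779}{77} \approx -165.96$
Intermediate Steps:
$f{\left(T \right)} = 11$ ($f{\left(T \right)} = 6 - -5 = 6 + 5 = 11$)
$Q = 64$ ($Q = 8^{2} = 64$)
$c{\left(x \right)} = \frac{64}{11} + \frac{1}{x}$ ($c{\left(x \right)} = \frac{x}{x x} + \frac{64}{11} = \frac{x}{x^{2}} + 64 \cdot \frac{1}{11} = \frac{x}{x^{2}} + \frac{64}{11} = \frac{1}{x} + \frac{64}{11} = \frac{64}{11} + \frac{1}{x}$)
$-160 - c{\left(-1 + 2 \left(-1\right) \left(-4\right) \right)} = -160 - \left(\frac{64}{11} + \frac{1}{-1 + 2 \left(-1\right) \left(-4\right)}\right) = -160 - \left(\frac{64}{11} + \frac{1}{-1 - -8}\right) = -160 - \left(\frac{64}{11} + \frac{1}{-1 + 8}\right) = -160 - \left(\frac{64}{11} + \frac{1}{7}\right) = -160 - \frac{459}{77} = - \frac{12779}{77}$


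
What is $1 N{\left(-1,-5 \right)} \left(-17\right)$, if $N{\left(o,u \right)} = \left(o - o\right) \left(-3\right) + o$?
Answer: $17$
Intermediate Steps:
$N{\left(o,u \right)} = o$ ($N{\left(o,u \right)} = 0 \left(-3\right) + o = 0 + o = o$)
$1 N{\left(-1,-5 \right)} \left(-17\right) = 1 \left(-1\right) \left(-17\right) = \left(-1\right) \left(-17\right) = 17$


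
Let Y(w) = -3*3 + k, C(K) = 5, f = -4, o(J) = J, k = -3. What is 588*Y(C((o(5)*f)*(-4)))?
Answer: -7056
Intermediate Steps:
Y(w) = -12 (Y(w) = -3*3 - 3 = -9 - 3 = -12)
588*Y(C((o(5)*f)*(-4))) = 588*(-12) = -7056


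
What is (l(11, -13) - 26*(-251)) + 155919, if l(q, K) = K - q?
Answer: 162421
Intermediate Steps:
(l(11, -13) - 26*(-251)) + 155919 = ((-13 - 1*11) - 26*(-251)) + 155919 = ((-13 - 11) + 6526) + 155919 = (-24 + 6526) + 155919 = 6502 + 155919 = 162421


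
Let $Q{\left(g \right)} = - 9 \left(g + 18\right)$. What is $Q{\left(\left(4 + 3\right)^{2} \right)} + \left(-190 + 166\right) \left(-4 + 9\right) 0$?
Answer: $-603$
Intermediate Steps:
$Q{\left(g \right)} = -162 - 9 g$ ($Q{\left(g \right)} = - 9 \left(18 + g\right) = -162 - 9 g$)
$Q{\left(\left(4 + 3\right)^{2} \right)} + \left(-190 + 166\right) \left(-4 + 9\right) 0 = \left(-162 - 9 \left(4 + 3\right)^{2}\right) + \left(-190 + 166\right) \left(-4 + 9\right) 0 = \left(-162 - 9 \cdot 7^{2}\right) - 24 \cdot 5 \cdot 0 = \left(-162 - 441\right) - 0 = \left(-162 - 441\right) + 0 = -603 + 0 = -603$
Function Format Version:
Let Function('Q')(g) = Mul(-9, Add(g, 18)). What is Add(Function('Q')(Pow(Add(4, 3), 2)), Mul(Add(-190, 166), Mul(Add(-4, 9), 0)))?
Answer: -603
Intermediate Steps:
Function('Q')(g) = Add(-162, Mul(-9, g)) (Function('Q')(g) = Mul(-9, Add(18, g)) = Add(-162, Mul(-9, g)))
Add(Function('Q')(Pow(Add(4, 3), 2)), Mul(Add(-190, 166), Mul(Add(-4, 9), 0))) = Add(Add(-162, Mul(-9, Pow(Add(4, 3), 2))), Mul(Add(-190, 166), Mul(Add(-4, 9), 0))) = Add(Add(-162, Mul(-9, Pow(7, 2))), Mul(-24, Mul(5, 0))) = Add(Add(-162, Mul(-9, 49)), Mul(-24, 0)) = Add(Add(-162, -441), 0) = Add(-603, 0) = -603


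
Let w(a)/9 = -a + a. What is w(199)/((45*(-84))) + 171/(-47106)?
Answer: -19/5234 ≈ -0.0036301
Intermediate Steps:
w(a) = 0 (w(a) = 9*(-a + a) = 9*0 = 0)
w(199)/((45*(-84))) + 171/(-47106) = 0/((45*(-84))) + 171/(-47106) = 0/(-3780) + 171*(-1/47106) = 0*(-1/3780) - 19/5234 = 0 - 19/5234 = -19/5234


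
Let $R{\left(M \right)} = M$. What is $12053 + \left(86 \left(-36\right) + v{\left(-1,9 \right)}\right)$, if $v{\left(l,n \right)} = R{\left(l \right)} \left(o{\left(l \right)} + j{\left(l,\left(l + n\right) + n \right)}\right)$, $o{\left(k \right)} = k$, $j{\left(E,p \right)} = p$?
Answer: $8941$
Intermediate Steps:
$v{\left(l,n \right)} = l \left(2 l + 2 n\right)$ ($v{\left(l,n \right)} = l \left(l + \left(\left(l + n\right) + n\right)\right) = l \left(l + \left(l + 2 n\right)\right) = l \left(2 l + 2 n\right)$)
$12053 + \left(86 \left(-36\right) + v{\left(-1,9 \right)}\right) = 12053 + \left(86 \left(-36\right) + 2 \left(-1\right) \left(-1 + 9\right)\right) = 12053 - \left(3096 + 2 \cdot 8\right) = 12053 - 3112 = 8941$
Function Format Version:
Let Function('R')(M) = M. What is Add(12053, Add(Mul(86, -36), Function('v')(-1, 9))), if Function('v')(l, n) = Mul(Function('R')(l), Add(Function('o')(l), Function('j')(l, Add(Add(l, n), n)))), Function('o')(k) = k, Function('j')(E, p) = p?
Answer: 8941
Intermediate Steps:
Function('v')(l, n) = Mul(l, Add(Mul(2, l), Mul(2, n))) (Function('v')(l, n) = Mul(l, Add(l, Add(Add(l, n), n))) = Mul(l, Add(l, Add(l, Mul(2, n)))) = Mul(l, Add(Mul(2, l), Mul(2, n))))
Add(12053, Add(Mul(86, -36), Function('v')(-1, 9))) = Add(12053, Add(Mul(86, -36), Mul(2, -1, Add(-1, 9)))) = Add(12053, Add(-3096, Mul(2, -1, 8))) = Add(12053, Add(-3096, -16)) = Add(12053, -3112) = 8941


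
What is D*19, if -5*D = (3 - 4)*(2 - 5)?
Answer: -57/5 ≈ -11.400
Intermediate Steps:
D = -⅗ (D = -(3 - 4)*(2 - 5)/5 = -(-1)*(-3)/5 = -⅕*3 = -⅗ ≈ -0.60000)
D*19 = -⅗*19 = -57/5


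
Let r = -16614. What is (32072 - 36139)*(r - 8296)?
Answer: 101308970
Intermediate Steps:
(32072 - 36139)*(r - 8296) = (32072 - 36139)*(-16614 - 8296) = -4067*(-24910) = 101308970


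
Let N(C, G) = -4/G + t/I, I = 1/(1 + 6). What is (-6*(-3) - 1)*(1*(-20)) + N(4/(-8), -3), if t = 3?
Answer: -953/3 ≈ -317.67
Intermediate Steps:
I = ⅐ (I = 1/7 = ⅐ ≈ 0.14286)
N(C, G) = 21 - 4/G (N(C, G) = -4/G + 3/(⅐) = -4/G + 3*7 = -4/G + 21 = 21 - 4/G)
(-6*(-3) - 1)*(1*(-20)) + N(4/(-8), -3) = (-6*(-3) - 1)*(1*(-20)) + (21 - 4/(-3)) = (18 - 1)*(-20) + (21 - 4*(-⅓)) = 17*(-20) + (21 + 4/3) = -340 + 67/3 = -953/3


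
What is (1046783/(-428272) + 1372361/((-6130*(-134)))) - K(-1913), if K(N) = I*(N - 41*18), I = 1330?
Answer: 4628192709238349/1312653680 ≈ 3.5258e+6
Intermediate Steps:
K(N) = -981540 + 1330*N (K(N) = 1330*(N - 41*18) = 1330*(N - 738) = 1330*(-738 + N) = -981540 + 1330*N)
(1046783/(-428272) + 1372361/((-6130*(-134)))) - K(-1913) = (1046783/(-428272) + 1372361/((-6130*(-134)))) - (-981540 + 1330*(-1913)) = (1046783*(-1/428272) + 1372361/821420) - (-981540 - 2544290) = (-1046783/428272 + 1372361*(1/821420)) - 1*(-3525830) = (-1046783/428272 + 20483/12260) + 3525830 = -1015316051/1312653680 + 3525830 = 4628192709238349/1312653680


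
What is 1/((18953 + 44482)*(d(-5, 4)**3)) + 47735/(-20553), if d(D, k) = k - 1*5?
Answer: -1009363426/434593185 ≈ -2.3225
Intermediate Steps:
d(D, k) = -5 + k (d(D, k) = k - 5 = -5 + k)
1/((18953 + 44482)*(d(-5, 4)**3)) + 47735/(-20553) = 1/((18953 + 44482)*((-5 + 4)**3)) + 47735/(-20553) = 1/(63435*((-1)**3)) + 47735*(-1/20553) = (1/63435)/(-1) - 47735/20553 = (1/63435)*(-1) - 47735/20553 = -1/63435 - 47735/20553 = -1009363426/434593185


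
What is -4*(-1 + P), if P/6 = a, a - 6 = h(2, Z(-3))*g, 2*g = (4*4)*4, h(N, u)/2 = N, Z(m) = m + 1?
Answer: -3212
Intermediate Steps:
Z(m) = 1 + m
h(N, u) = 2*N
g = 32 (g = ((4*4)*4)/2 = (16*4)/2 = (½)*64 = 32)
a = 134 (a = 6 + (2*2)*32 = 6 + 4*32 = 6 + 128 = 134)
P = 804 (P = 6*134 = 804)
-4*(-1 + P) = -4*(-1 + 804) = -4*803 = -3212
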